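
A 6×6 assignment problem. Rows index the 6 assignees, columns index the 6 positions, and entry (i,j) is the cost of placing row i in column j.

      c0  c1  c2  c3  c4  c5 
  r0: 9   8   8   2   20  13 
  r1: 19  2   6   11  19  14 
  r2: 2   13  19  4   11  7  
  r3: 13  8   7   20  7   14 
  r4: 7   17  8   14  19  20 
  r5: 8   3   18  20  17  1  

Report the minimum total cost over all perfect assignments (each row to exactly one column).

optimal assignment: row0→col3 (cost 2), row1→col1 (cost 2), row2→col0 (cost 2), row3→col4 (cost 7), row4→col2 (cost 8), row5→col5 (cost 1)
total = 2 + 2 + 2 + 7 + 8 + 1 = 22

Minimum assignment cost: 22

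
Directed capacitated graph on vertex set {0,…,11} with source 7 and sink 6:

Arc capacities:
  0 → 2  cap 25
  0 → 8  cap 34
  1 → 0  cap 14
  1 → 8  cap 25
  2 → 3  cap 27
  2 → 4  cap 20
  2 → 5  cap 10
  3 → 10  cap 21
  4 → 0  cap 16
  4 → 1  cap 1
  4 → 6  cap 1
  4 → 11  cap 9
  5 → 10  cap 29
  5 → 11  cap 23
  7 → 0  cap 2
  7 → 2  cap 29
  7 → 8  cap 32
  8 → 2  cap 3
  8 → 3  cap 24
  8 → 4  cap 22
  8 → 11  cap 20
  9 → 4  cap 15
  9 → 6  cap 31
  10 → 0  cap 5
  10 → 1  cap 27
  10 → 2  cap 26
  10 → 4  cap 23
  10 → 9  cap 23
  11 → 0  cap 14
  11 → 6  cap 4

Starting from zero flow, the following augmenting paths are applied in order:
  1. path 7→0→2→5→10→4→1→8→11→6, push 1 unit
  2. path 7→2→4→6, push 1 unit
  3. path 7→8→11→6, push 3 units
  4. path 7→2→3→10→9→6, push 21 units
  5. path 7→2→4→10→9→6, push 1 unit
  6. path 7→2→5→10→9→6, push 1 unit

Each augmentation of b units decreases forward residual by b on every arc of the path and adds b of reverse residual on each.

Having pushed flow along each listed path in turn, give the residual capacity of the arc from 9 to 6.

Residual capacity of (9,6): 8

after path 1 (7→0→2→5→10→4→1→8→11→6, push 1): res(9,6)=31
after path 2 (7→2→4→6, push 1): res(9,6)=31
after path 3 (7→8→11→6, push 3): res(9,6)=31
after path 4 (7→2→3→10→9→6, push 21): res(9,6)=10
after path 5 (7→2→4→10→9→6, push 1): res(9,6)=9
after path 6 (7→2→5→10→9→6, push 1): res(9,6)=8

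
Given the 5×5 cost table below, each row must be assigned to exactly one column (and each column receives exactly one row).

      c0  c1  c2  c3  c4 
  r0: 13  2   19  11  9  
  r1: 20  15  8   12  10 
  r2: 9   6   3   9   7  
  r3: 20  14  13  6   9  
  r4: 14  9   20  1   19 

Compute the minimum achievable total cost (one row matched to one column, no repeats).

Minimum assignment cost: 29

optimal assignment: row0→col1 (cost 2), row1→col2 (cost 8), row2→col0 (cost 9), row3→col4 (cost 9), row4→col3 (cost 1)
total = 2 + 8 + 9 + 9 + 1 = 29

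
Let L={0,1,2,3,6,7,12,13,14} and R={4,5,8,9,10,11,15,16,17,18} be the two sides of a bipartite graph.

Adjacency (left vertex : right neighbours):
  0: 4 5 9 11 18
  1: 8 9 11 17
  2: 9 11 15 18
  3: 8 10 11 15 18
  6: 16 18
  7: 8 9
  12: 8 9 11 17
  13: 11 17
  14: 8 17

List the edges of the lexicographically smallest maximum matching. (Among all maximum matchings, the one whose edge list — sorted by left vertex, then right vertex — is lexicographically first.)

Lex-smallest maximum matching: {(0,4), (1,8), (2,15), (3,10), (6,16), (7,9), (12,11), (13,17)}

|M| = 8 (so the lex-smallest maximum matching has 8 edges)
process left vertices in ascending order; for each, take the smallest-labelled available neighbour that still permits 8 edges overall, or leave it unmatched if none does
lex-smallest matching: {0-4, 1-8, 2-15, 3-10, 6-16, 7-9, 12-11, 13-17}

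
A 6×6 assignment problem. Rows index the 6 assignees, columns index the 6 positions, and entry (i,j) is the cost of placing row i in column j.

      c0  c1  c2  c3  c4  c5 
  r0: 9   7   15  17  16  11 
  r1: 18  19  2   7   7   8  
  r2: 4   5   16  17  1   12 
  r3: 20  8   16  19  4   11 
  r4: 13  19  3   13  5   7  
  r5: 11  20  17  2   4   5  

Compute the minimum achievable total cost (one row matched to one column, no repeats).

Minimum assignment cost: 26

optimal assignment: row0→col1 (cost 7), row1→col2 (cost 2), row2→col0 (cost 4), row3→col4 (cost 4), row4→col5 (cost 7), row5→col3 (cost 2)
total = 7 + 2 + 4 + 4 + 7 + 2 = 26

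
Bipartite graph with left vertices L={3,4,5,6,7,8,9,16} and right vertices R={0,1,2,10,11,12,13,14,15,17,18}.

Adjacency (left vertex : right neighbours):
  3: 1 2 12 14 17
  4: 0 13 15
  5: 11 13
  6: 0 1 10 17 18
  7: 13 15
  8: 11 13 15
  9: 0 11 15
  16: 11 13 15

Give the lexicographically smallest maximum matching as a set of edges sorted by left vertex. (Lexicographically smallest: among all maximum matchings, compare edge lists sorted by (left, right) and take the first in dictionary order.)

Lex-smallest maximum matching: {(3,1), (4,0), (5,11), (6,10), (7,13), (8,15)}

|M| = 6 (so the lex-smallest maximum matching has 6 edges)
process left vertices in ascending order; for each, take the smallest-labelled available neighbour that still permits 6 edges overall, or leave it unmatched if none does
lex-smallest matching: {3-1, 4-0, 5-11, 6-10, 7-13, 8-15}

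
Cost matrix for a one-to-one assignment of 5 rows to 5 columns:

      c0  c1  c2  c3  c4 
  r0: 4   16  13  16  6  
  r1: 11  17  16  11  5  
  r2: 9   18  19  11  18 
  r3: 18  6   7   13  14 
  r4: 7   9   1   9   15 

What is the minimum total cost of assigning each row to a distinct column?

Minimum assignment cost: 27

optimal assignment: row0→col0 (cost 4), row1→col4 (cost 5), row2→col3 (cost 11), row3→col1 (cost 6), row4→col2 (cost 1)
total = 4 + 5 + 11 + 6 + 1 = 27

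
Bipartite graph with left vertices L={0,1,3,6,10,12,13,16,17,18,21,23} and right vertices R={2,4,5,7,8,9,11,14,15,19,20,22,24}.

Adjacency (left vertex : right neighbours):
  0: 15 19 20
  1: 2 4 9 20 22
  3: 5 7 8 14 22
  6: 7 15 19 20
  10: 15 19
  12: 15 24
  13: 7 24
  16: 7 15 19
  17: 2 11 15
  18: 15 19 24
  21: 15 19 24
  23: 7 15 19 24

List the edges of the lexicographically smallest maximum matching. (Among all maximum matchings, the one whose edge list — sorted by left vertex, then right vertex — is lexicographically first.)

|M| = 8 (so the lex-smallest maximum matching has 8 edges)
process left vertices in ascending order; for each, take the smallest-labelled available neighbour that still permits 8 edges overall, or leave it unmatched if none does
lex-smallest matching: {0-15, 1-2, 3-5, 6-20, 10-19, 12-24, 13-7, 17-11}

Lex-smallest maximum matching: {(0,15), (1,2), (3,5), (6,20), (10,19), (12,24), (13,7), (17,11)}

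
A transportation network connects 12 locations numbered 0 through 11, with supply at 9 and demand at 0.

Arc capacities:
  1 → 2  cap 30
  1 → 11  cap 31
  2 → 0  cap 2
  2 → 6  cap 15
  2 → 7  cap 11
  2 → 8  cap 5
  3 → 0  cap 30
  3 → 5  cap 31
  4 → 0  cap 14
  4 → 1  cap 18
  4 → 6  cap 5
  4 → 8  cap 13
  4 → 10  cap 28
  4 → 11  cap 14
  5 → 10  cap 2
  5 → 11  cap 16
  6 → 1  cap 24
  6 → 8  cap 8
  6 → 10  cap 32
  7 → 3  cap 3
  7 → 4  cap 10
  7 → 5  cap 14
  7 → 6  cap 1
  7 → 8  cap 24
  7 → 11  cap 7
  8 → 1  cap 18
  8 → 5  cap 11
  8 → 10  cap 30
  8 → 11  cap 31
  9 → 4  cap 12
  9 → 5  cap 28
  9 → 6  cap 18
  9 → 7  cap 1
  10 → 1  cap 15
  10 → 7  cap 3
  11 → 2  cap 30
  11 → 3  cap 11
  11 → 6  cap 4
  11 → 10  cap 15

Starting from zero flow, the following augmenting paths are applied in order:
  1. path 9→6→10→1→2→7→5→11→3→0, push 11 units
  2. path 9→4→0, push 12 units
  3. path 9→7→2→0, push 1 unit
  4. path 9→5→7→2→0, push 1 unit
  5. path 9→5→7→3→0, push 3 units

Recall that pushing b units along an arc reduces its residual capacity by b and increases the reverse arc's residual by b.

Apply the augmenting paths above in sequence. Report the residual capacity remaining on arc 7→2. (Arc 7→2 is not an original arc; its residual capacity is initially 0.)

Residual capacity of (7,2): 9

after path 1 (9→6→10→1→2→7→5→11→3→0, push 11): res(7,2)=11
after path 2 (9→4→0, push 12): res(7,2)=11
after path 3 (9→7→2→0, push 1): res(7,2)=10
after path 4 (9→5→7→2→0, push 1): res(7,2)=9
after path 5 (9→5→7→3→0, push 3): res(7,2)=9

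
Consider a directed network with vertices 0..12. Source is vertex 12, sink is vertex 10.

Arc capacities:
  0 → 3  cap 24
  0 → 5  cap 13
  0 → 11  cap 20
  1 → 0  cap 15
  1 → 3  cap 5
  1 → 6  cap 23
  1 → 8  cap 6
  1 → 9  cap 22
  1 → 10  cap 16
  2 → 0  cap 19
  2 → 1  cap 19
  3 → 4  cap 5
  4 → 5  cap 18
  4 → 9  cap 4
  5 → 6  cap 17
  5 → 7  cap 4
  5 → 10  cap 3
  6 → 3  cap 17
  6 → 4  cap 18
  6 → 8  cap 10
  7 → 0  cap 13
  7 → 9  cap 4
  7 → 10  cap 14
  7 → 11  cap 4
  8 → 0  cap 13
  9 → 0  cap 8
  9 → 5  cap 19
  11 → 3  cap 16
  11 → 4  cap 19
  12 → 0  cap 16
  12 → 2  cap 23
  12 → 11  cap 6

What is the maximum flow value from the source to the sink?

augment #1: 12→0→5→10 bottleneck 3, total now 3
augment #2: 12→2→1→10 bottleneck 16, total now 19
augment #3: 12→0→5→7→10 bottleneck 4, total now 23

Maximum flow value: 23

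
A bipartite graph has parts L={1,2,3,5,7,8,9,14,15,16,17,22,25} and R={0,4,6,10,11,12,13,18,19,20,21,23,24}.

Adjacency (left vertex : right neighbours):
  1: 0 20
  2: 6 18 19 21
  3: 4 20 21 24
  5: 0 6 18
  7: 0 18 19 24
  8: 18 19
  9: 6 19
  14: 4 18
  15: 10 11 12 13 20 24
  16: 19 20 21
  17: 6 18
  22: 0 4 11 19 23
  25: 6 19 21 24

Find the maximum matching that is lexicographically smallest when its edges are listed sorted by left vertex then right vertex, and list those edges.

Lex-smallest maximum matching: {(1,0), (2,6), (3,4), (5,18), (7,24), (8,19), (15,10), (16,20), (22,11), (25,21)}

|M| = 10 (so the lex-smallest maximum matching has 10 edges)
process left vertices in ascending order; for each, take the smallest-labelled available neighbour that still permits 10 edges overall, or leave it unmatched if none does
lex-smallest matching: {1-0, 2-6, 3-4, 5-18, 7-24, 8-19, 15-10, 16-20, 22-11, 25-21}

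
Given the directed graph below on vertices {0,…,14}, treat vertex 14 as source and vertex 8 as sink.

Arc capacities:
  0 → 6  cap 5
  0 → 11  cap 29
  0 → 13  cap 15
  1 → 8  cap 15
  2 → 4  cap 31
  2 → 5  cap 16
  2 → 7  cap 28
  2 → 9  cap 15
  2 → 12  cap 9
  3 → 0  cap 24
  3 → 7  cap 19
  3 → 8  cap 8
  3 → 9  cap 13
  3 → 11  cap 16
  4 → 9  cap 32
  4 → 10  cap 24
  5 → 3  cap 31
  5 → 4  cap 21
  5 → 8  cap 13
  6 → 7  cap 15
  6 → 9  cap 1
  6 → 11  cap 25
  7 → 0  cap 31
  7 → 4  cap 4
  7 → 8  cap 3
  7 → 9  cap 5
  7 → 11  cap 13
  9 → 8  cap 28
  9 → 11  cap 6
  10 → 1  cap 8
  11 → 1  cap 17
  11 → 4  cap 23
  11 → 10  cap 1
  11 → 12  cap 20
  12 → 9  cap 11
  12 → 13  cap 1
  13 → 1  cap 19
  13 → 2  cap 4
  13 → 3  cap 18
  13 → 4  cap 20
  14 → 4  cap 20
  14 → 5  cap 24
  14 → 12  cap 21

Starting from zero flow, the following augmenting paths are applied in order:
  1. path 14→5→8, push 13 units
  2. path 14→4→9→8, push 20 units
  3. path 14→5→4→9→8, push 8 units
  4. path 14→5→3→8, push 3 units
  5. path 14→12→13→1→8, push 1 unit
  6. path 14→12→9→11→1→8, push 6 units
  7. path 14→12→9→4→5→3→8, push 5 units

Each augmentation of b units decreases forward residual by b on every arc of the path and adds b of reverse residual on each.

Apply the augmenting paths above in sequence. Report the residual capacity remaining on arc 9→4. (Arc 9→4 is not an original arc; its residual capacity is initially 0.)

after path 1 (14→5→8, push 13): res(9,4)=0
after path 2 (14→4→9→8, push 20): res(9,4)=20
after path 3 (14→5→4→9→8, push 8): res(9,4)=28
after path 4 (14→5→3→8, push 3): res(9,4)=28
after path 5 (14→12→13→1→8, push 1): res(9,4)=28
after path 6 (14→12→9→11→1→8, push 6): res(9,4)=28
after path 7 (14→12→9→4→5→3→8, push 5): res(9,4)=23

Residual capacity of (9,4): 23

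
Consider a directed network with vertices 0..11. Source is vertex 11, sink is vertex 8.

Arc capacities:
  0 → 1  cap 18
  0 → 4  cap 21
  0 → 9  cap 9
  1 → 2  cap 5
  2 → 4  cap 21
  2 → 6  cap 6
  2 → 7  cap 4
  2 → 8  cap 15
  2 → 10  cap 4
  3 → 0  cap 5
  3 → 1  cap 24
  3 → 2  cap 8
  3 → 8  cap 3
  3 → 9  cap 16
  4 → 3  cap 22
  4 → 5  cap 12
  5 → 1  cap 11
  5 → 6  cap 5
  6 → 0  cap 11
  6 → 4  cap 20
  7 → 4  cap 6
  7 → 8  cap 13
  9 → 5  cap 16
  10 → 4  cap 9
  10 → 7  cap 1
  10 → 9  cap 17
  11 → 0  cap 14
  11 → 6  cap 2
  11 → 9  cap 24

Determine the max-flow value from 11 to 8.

Maximum flow value: 16

augment #1: 11→0→1→2→8 bottleneck 5, total now 5
augment #2: 11→0→4→3→8 bottleneck 3, total now 8
augment #3: 11→0→4→3→2→8 bottleneck 6, total now 14
augment #4: 11→6→4→3→2→8 bottleneck 2, total now 16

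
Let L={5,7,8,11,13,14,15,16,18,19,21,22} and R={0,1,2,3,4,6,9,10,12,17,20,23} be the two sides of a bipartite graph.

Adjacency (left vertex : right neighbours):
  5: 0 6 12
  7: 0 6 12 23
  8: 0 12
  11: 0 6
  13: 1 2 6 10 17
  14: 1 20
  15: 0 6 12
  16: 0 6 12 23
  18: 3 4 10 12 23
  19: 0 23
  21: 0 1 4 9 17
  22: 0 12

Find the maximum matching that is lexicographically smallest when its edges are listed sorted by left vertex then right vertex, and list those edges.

|M| = 8 (so the lex-smallest maximum matching has 8 edges)
process left vertices in ascending order; for each, take the smallest-labelled available neighbour that still permits 8 edges overall, or leave it unmatched if none does
lex-smallest matching: {5-0, 7-6, 8-12, 13-1, 14-20, 16-23, 18-3, 21-4}

Lex-smallest maximum matching: {(5,0), (7,6), (8,12), (13,1), (14,20), (16,23), (18,3), (21,4)}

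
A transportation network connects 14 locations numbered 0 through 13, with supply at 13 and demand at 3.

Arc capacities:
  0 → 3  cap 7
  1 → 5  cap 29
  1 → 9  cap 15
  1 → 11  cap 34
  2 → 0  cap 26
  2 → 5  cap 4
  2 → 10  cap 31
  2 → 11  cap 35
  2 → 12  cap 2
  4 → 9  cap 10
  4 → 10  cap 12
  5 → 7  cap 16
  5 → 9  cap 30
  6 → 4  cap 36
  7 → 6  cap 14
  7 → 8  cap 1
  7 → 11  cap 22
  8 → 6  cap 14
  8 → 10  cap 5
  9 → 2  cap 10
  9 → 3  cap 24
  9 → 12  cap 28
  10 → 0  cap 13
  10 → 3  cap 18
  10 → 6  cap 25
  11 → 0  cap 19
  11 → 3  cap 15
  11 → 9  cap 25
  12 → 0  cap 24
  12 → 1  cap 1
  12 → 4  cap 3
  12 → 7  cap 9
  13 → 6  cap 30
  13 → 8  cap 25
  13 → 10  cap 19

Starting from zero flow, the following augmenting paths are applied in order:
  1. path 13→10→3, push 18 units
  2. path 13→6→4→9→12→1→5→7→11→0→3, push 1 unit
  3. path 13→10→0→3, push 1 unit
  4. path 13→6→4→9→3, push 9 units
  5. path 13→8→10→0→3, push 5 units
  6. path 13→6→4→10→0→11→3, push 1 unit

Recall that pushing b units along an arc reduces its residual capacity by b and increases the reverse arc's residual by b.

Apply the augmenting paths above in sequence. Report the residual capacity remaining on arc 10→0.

Residual capacity of (10,0): 6

after path 1 (13→10→3, push 18): res(10,0)=13
after path 2 (13→6→4→9→12→1→5→7→11→0→3, push 1): res(10,0)=13
after path 3 (13→10→0→3, push 1): res(10,0)=12
after path 4 (13→6→4→9→3, push 9): res(10,0)=12
after path 5 (13→8→10→0→3, push 5): res(10,0)=7
after path 6 (13→6→4→10→0→11→3, push 1): res(10,0)=6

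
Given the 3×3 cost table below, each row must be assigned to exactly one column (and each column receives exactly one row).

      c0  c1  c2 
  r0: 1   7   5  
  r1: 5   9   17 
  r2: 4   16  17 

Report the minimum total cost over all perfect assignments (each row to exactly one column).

Minimum assignment cost: 18

optimal assignment: row0→col2 (cost 5), row1→col1 (cost 9), row2→col0 (cost 4)
total = 5 + 9 + 4 = 18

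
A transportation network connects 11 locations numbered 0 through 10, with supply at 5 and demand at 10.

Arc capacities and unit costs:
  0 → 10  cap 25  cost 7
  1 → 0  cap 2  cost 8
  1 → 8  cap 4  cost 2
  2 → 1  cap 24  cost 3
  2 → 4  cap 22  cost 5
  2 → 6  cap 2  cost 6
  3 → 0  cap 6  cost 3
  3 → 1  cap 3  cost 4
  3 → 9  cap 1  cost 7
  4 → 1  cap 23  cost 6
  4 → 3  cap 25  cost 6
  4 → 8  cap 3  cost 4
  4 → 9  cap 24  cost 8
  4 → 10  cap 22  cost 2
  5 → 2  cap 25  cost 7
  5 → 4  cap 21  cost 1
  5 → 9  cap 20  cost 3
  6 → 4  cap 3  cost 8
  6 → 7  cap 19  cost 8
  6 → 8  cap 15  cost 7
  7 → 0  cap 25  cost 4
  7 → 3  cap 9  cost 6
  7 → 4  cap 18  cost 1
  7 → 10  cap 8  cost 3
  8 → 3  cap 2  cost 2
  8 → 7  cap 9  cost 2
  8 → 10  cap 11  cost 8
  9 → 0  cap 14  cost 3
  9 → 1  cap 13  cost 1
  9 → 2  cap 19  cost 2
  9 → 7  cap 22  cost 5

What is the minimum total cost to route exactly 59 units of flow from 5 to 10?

shortest-cost path #1: 5→4→10 push 21 @ unit cost 3 (adds 63)
shortest-cost path #2: 5→9→7→10 push 8 @ unit cost 11 (adds 88)
shortest-cost path #3: 5→9→7→4→10 push 1 @ unit cost 11 (adds 11)
shortest-cost path #4: 5→9→0→10 push 11 @ unit cost 13 (adds 143)
shortest-cost path #5: 5→2→4→7→9→0→10 push 1 @ unit cost 16 (adds 16)
shortest-cost path #6: 5→2→1→8→7→9→0→10 push 2 @ unit cost 19 (adds 38)
shortest-cost path #7: 5→2→1→8→10 push 2 @ unit cost 20 (adds 40)
shortest-cost path #8: 5→2→4→8→10 push 3 @ unit cost 24 (adds 72)
shortest-cost path #9: 5→2→1→0→10 push 2 @ unit cost 25 (adds 50)
shortest-cost path #10: 5→2→6→7→8→10 push 2 @ unit cost 27 (adds 54)
shortest-cost path #11: 5→2→4→3→0→10 push 6 @ unit cost 28 (adds 168)
total cost = 743

Minimum cost for 59 units: 743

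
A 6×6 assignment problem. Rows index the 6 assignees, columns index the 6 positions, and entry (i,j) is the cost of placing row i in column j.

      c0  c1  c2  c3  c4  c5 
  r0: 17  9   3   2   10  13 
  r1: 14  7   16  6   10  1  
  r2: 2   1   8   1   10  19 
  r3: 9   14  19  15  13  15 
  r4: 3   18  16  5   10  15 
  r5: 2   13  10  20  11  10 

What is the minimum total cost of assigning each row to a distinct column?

optimal assignment: row0→col2 (cost 3), row1→col5 (cost 1), row2→col1 (cost 1), row3→col4 (cost 13), row4→col3 (cost 5), row5→col0 (cost 2)
total = 3 + 1 + 1 + 13 + 5 + 2 = 25

Minimum assignment cost: 25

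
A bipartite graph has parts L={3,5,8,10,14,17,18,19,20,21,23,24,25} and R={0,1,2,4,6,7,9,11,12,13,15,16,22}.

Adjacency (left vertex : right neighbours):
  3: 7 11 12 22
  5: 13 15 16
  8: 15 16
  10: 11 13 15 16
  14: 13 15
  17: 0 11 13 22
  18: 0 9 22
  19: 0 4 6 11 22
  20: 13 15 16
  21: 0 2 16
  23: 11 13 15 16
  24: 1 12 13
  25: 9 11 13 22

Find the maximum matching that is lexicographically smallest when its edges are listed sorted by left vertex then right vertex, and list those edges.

Lex-smallest maximum matching: {(3,7), (5,13), (8,15), (10,11), (17,0), (18,9), (19,4), (20,16), (21,2), (24,1), (25,22)}

|M| = 11 (so the lex-smallest maximum matching has 11 edges)
process left vertices in ascending order; for each, take the smallest-labelled available neighbour that still permits 11 edges overall, or leave it unmatched if none does
lex-smallest matching: {3-7, 5-13, 8-15, 10-11, 17-0, 18-9, 19-4, 20-16, 21-2, 24-1, 25-22}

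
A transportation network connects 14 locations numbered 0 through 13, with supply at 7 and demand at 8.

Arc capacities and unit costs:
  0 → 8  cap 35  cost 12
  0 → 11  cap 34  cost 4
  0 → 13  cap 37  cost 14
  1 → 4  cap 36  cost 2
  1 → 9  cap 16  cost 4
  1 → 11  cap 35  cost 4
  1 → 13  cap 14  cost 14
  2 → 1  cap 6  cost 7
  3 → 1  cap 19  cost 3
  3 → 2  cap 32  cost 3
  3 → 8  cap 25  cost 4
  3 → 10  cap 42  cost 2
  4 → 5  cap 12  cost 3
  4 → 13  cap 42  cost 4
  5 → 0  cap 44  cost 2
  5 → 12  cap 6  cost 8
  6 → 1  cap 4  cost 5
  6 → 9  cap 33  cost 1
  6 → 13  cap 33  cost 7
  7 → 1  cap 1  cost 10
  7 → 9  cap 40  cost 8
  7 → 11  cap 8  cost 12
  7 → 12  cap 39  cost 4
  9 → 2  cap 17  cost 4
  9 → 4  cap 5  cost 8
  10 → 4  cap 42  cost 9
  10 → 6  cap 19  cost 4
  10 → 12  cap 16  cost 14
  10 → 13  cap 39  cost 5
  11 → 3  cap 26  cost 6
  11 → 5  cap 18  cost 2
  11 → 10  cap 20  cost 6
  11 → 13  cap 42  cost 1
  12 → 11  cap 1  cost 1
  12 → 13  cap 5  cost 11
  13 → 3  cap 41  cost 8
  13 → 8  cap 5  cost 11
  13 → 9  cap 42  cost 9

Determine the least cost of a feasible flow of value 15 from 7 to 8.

Minimum cost for 15 units: 345

shortest-cost path #1: 7→12→11→3→8 push 1 @ unit cost 15 (adds 15)
shortest-cost path #2: 7→11→3→8 push 8 @ unit cost 22 (adds 176)
shortest-cost path #3: 7→1→11→3→8 push 1 @ unit cost 24 (adds 24)
shortest-cost path #4: 7→12→13→8 push 5 @ unit cost 26 (adds 130)
total cost = 345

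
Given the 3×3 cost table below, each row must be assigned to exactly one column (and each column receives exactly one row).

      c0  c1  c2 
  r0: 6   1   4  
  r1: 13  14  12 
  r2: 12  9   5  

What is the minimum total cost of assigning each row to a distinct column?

Minimum assignment cost: 19

optimal assignment: row0→col1 (cost 1), row1→col0 (cost 13), row2→col2 (cost 5)
total = 1 + 13 + 5 = 19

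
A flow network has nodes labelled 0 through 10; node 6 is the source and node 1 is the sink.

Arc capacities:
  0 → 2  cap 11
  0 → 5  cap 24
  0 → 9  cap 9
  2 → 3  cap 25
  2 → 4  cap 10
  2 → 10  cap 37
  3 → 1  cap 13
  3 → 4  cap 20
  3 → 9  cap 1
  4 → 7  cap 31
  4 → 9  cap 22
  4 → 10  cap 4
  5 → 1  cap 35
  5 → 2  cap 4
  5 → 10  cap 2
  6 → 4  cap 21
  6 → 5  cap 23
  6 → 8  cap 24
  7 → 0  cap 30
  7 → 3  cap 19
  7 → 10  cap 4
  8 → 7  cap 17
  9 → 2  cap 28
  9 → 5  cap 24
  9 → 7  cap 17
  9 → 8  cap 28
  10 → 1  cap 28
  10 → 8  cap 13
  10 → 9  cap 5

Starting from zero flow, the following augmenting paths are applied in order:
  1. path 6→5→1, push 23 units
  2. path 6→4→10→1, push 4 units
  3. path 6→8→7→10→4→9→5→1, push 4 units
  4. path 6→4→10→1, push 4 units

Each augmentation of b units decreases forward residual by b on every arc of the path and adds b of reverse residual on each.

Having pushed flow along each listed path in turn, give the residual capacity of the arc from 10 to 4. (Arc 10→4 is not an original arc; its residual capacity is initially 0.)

after path 1 (6→5→1, push 23): res(10,4)=0
after path 2 (6→4→10→1, push 4): res(10,4)=4
after path 3 (6→8→7→10→4→9→5→1, push 4): res(10,4)=0
after path 4 (6→4→10→1, push 4): res(10,4)=4

Residual capacity of (10,4): 4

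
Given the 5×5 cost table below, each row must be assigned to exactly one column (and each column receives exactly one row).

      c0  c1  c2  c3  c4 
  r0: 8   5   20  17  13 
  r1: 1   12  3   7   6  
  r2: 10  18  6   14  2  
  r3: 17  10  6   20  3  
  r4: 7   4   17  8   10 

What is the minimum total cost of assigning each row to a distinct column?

Minimum assignment cost: 22

optimal assignment: row0→col1 (cost 5), row1→col0 (cost 1), row2→col4 (cost 2), row3→col2 (cost 6), row4→col3 (cost 8)
total = 5 + 1 + 2 + 6 + 8 = 22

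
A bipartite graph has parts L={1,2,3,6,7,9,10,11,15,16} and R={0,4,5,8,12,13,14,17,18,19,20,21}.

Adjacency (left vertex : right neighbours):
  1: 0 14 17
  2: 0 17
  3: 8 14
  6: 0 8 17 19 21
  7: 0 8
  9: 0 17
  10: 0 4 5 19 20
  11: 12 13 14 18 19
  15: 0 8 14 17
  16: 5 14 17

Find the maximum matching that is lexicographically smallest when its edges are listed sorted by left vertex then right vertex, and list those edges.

Lex-smallest maximum matching: {(1,0), (2,17), (3,8), (6,19), (10,4), (11,12), (15,14), (16,5)}

|M| = 8 (so the lex-smallest maximum matching has 8 edges)
process left vertices in ascending order; for each, take the smallest-labelled available neighbour that still permits 8 edges overall, or leave it unmatched if none does
lex-smallest matching: {1-0, 2-17, 3-8, 6-19, 10-4, 11-12, 15-14, 16-5}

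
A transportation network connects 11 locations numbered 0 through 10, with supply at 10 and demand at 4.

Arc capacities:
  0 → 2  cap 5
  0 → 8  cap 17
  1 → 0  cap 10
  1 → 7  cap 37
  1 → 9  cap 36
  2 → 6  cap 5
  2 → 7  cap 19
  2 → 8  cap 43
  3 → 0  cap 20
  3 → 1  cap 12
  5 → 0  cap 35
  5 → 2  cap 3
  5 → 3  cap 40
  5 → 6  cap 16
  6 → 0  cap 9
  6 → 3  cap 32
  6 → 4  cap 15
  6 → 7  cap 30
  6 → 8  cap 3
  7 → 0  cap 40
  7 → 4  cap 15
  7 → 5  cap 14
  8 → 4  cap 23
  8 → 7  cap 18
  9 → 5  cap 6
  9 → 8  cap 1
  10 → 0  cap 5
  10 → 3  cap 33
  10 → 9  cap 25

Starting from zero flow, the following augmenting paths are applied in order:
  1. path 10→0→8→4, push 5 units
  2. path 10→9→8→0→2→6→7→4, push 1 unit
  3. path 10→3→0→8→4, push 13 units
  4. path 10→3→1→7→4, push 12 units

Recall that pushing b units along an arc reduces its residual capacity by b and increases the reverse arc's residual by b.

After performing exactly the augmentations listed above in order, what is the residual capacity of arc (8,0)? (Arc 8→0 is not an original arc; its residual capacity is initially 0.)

Residual capacity of (8,0): 17

after path 1 (10→0→8→4, push 5): res(8,0)=5
after path 2 (10→9→8→0→2→6→7→4, push 1): res(8,0)=4
after path 3 (10→3→0→8→4, push 13): res(8,0)=17
after path 4 (10→3→1→7→4, push 12): res(8,0)=17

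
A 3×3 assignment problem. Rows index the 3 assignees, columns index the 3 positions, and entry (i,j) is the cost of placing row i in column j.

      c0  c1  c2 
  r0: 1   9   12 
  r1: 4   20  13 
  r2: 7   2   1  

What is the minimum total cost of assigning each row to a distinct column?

optimal assignment: row0→col1 (cost 9), row1→col0 (cost 4), row2→col2 (cost 1)
total = 9 + 4 + 1 = 14

Minimum assignment cost: 14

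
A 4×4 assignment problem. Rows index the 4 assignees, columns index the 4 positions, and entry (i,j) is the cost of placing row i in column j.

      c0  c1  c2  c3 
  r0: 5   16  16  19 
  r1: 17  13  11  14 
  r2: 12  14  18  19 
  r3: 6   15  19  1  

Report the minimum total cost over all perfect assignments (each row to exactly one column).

optimal assignment: row0→col0 (cost 5), row1→col2 (cost 11), row2→col1 (cost 14), row3→col3 (cost 1)
total = 5 + 11 + 14 + 1 = 31

Minimum assignment cost: 31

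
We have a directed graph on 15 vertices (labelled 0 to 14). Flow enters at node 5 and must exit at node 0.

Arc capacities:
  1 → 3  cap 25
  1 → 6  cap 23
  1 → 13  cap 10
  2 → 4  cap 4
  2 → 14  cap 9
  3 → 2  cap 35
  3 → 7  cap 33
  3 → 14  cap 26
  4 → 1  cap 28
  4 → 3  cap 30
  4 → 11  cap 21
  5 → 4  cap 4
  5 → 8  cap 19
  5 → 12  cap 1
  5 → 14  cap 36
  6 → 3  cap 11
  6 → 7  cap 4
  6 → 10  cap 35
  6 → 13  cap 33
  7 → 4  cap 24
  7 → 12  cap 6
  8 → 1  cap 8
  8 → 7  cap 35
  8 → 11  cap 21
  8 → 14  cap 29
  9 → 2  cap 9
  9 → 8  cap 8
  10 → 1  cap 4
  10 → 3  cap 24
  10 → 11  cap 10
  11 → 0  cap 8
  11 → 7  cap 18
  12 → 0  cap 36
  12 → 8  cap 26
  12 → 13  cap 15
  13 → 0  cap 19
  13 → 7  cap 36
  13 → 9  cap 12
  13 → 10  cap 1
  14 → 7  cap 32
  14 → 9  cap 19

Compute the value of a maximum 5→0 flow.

augment #1: 5→12→0 bottleneck 1, total now 1
augment #2: 5→4→11→0 bottleneck 4, total now 5
augment #3: 5→8→11→0 bottleneck 4, total now 9
augment #4: 5→8→1→13→0 bottleneck 8, total now 17
augment #5: 5→8→7→12→0 bottleneck 6, total now 23
augment #6: 5→8→7→4→1→13→0 bottleneck 1, total now 24
augment #7: 5→14→7→4→1→13→0 bottleneck 1, total now 25
augment #8: 5→14→7→4→1→6→13→0 bottleneck 9, total now 34

Maximum flow value: 34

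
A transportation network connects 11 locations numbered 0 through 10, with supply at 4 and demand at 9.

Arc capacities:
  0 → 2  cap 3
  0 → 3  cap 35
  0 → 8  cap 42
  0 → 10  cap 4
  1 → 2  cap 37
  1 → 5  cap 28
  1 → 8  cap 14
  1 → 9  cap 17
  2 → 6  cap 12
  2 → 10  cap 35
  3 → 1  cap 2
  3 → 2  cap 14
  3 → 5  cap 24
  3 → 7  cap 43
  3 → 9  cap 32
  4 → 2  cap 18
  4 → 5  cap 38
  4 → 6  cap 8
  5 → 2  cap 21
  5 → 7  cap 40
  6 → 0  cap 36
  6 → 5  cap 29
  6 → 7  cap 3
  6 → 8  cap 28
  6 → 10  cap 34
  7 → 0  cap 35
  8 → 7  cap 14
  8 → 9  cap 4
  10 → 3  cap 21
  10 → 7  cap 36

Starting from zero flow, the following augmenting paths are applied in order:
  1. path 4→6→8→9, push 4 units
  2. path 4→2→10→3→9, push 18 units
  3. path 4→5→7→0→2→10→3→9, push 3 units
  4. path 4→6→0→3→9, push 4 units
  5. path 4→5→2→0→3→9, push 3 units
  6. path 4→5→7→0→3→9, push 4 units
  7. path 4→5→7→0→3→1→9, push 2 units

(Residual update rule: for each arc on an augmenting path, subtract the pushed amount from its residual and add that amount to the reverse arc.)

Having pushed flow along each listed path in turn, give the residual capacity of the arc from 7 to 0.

after path 1 (4→6→8→9, push 4): res(7,0)=35
after path 2 (4→2→10→3→9, push 18): res(7,0)=35
after path 3 (4→5→7→0→2→10→3→9, push 3): res(7,0)=32
after path 4 (4→6→0→3→9, push 4): res(7,0)=32
after path 5 (4→5→2→0→3→9, push 3): res(7,0)=32
after path 6 (4→5→7→0→3→9, push 4): res(7,0)=28
after path 7 (4→5→7→0→3→1→9, push 2): res(7,0)=26

Residual capacity of (7,0): 26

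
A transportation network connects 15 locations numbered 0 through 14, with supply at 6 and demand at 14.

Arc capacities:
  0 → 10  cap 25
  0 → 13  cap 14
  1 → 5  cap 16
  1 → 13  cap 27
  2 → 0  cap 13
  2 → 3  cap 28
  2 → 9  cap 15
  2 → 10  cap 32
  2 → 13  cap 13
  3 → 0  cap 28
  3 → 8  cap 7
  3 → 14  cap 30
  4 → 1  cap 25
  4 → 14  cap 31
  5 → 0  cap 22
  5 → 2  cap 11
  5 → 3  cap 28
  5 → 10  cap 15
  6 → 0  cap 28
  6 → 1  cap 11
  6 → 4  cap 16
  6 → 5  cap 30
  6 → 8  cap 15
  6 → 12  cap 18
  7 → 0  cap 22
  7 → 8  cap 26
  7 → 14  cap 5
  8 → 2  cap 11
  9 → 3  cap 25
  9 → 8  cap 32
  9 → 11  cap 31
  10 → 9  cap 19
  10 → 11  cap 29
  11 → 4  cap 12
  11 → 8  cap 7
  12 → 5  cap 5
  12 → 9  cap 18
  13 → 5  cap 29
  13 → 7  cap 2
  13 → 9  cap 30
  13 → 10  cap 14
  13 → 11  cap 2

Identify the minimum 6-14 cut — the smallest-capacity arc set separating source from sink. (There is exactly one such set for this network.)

Min-cut arcs: {(3,14), (6,4), (11,4), (13,7)} (total capacity 60)

augment #1: 6→4→14 push 16
augment #2: 6→5→3→14 push 28
augment #3: 6→0→13→7→14 push 2
augment #4: 6→5→2→3→14 push 2
augment #5: 6→0→10→11→4→14 push 12
max flow = 60; residual-reachable set from 6 gives S-side
cut edges (S→T): {(3,14), (6,4), (11,4), (13,7)} total cap 60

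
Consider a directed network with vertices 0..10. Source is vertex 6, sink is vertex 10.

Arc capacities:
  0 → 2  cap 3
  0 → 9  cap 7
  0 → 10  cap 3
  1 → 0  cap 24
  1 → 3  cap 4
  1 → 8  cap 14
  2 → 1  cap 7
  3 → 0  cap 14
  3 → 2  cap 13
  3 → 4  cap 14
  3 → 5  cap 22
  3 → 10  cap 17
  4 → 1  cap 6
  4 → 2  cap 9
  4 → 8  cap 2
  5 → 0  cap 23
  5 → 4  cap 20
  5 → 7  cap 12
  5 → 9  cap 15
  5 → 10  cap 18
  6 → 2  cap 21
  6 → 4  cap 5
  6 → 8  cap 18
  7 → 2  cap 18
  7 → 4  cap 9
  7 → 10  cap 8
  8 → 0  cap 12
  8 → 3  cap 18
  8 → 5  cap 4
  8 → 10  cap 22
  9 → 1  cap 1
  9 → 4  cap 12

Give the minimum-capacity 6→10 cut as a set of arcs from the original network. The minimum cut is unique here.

Min-cut arcs: {(2,1), (6,4), (6,8)} (total capacity 30)

augment #1: 6→8→10 push 18
augment #2: 6→4→8→10 push 2
augment #3: 6→2→1→0→10 push 3
augment #4: 6→2→1→3→10 push 4
augment #5: 6→4→1→8→10 push 2
augment #6: 6→4→1→8→3→10 push 1
max flow = 30; residual-reachable set from 6 gives S-side
cut edges (S→T): {(2,1), (6,4), (6,8)} total cap 30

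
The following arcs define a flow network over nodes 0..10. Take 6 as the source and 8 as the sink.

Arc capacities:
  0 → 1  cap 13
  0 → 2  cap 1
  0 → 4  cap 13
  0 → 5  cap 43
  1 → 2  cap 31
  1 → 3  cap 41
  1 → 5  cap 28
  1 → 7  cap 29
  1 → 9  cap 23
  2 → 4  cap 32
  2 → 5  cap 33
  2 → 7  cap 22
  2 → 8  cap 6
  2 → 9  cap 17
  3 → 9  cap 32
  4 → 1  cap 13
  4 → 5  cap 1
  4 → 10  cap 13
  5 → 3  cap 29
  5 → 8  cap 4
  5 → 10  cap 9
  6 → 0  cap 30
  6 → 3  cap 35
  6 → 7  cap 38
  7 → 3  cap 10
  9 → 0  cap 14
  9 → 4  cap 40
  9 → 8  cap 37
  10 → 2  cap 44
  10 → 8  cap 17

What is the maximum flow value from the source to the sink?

Maximum flow value: 62

augment #1: 6→0→2→8 bottleneck 1, total now 1
augment #2: 6→0→5→8 bottleneck 4, total now 5
augment #3: 6→3→9→8 bottleneck 32, total now 37
augment #4: 6→0→1→2→8 bottleneck 5, total now 42
augment #5: 6→0→1→9→8 bottleneck 5, total now 47
augment #6: 6→0→4→10→8 bottleneck 13, total now 60
augment #7: 6→0→5→10→8 bottleneck 2, total now 62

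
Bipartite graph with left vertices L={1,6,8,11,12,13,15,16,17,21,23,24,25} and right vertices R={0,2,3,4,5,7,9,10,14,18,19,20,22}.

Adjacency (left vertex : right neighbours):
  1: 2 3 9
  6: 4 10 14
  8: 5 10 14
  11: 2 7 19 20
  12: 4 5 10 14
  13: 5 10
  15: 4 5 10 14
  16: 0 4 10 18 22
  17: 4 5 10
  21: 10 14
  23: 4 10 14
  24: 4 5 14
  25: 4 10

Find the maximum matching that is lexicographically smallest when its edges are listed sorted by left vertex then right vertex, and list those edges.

Lex-smallest maximum matching: {(1,2), (6,4), (8,5), (11,7), (12,10), (15,14), (16,0)}

|M| = 7 (so the lex-smallest maximum matching has 7 edges)
process left vertices in ascending order; for each, take the smallest-labelled available neighbour that still permits 7 edges overall, or leave it unmatched if none does
lex-smallest matching: {1-2, 6-4, 8-5, 11-7, 12-10, 15-14, 16-0}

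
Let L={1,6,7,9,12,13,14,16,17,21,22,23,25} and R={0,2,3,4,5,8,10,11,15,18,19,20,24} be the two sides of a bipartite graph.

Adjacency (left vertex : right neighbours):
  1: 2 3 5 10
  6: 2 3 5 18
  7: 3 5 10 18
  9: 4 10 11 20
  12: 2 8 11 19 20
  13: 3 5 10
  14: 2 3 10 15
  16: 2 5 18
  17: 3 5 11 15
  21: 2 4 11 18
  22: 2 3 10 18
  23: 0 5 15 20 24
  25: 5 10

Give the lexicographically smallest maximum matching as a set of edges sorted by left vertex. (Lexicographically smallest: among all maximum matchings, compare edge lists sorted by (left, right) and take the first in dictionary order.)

|M| = 11 (so the lex-smallest maximum matching has 11 edges)
process left vertices in ascending order; for each, take the smallest-labelled available neighbour that still permits 11 edges overall, or leave it unmatched if none does
lex-smallest matching: {1-2, 6-3, 7-5, 9-20, 12-8, 13-10, 14-15, 16-18, 17-11, 21-4, 23-0}

Lex-smallest maximum matching: {(1,2), (6,3), (7,5), (9,20), (12,8), (13,10), (14,15), (16,18), (17,11), (21,4), (23,0)}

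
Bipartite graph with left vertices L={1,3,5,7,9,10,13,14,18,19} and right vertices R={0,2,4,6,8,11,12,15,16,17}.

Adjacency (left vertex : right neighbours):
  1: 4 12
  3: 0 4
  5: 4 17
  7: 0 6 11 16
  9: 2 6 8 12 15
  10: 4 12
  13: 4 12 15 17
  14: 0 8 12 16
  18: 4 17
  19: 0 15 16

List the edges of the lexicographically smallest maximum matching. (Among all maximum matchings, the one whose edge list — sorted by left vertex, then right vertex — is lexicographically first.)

Lex-smallest maximum matching: {(1,4), (3,0), (5,17), (7,6), (9,2), (10,12), (13,15), (14,8), (19,16)}

|M| = 9 (so the lex-smallest maximum matching has 9 edges)
process left vertices in ascending order; for each, take the smallest-labelled available neighbour that still permits 9 edges overall, or leave it unmatched if none does
lex-smallest matching: {1-4, 3-0, 5-17, 7-6, 9-2, 10-12, 13-15, 14-8, 19-16}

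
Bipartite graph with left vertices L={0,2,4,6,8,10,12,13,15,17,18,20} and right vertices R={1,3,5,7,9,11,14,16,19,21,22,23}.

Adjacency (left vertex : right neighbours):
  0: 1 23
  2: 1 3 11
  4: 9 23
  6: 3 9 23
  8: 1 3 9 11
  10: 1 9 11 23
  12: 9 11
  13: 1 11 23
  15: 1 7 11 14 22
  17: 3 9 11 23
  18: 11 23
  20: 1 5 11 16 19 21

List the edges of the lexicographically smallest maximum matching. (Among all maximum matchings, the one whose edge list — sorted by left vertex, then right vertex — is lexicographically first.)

Lex-smallest maximum matching: {(0,1), (2,3), (4,9), (6,23), (8,11), (15,7), (20,5)}

|M| = 7 (so the lex-smallest maximum matching has 7 edges)
process left vertices in ascending order; for each, take the smallest-labelled available neighbour that still permits 7 edges overall, or leave it unmatched if none does
lex-smallest matching: {0-1, 2-3, 4-9, 6-23, 8-11, 15-7, 20-5}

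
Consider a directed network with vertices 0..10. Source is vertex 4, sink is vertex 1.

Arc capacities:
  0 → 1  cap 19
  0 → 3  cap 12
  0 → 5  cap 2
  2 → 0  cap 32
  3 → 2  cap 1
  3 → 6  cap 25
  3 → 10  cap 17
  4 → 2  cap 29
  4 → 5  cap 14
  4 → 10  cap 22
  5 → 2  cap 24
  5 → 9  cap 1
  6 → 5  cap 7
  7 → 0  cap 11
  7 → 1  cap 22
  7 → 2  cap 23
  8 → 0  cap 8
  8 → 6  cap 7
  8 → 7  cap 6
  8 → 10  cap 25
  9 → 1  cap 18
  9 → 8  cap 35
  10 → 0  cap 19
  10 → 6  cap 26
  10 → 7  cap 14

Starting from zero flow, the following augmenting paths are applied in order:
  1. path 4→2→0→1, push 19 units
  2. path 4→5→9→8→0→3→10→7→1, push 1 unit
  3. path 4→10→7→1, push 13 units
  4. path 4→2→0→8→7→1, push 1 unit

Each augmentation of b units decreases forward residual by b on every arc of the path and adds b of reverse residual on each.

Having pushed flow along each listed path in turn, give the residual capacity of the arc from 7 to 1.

Residual capacity of (7,1): 7

after path 1 (4→2→0→1, push 19): res(7,1)=22
after path 2 (4→5→9→8→0→3→10→7→1, push 1): res(7,1)=21
after path 3 (4→10→7→1, push 13): res(7,1)=8
after path 4 (4→2→0→8→7→1, push 1): res(7,1)=7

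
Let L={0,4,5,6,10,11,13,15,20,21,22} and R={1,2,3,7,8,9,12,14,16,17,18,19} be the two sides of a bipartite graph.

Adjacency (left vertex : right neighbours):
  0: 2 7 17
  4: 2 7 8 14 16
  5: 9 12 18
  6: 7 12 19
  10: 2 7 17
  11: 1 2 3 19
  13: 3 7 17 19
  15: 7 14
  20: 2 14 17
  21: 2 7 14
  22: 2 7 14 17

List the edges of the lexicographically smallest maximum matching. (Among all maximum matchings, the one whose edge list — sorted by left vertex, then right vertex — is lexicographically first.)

Lex-smallest maximum matching: {(0,2), (4,8), (5,9), (6,12), (10,7), (11,1), (13,3), (15,14), (20,17)}

|M| = 9 (so the lex-smallest maximum matching has 9 edges)
process left vertices in ascending order; for each, take the smallest-labelled available neighbour that still permits 9 edges overall, or leave it unmatched if none does
lex-smallest matching: {0-2, 4-8, 5-9, 6-12, 10-7, 11-1, 13-3, 15-14, 20-17}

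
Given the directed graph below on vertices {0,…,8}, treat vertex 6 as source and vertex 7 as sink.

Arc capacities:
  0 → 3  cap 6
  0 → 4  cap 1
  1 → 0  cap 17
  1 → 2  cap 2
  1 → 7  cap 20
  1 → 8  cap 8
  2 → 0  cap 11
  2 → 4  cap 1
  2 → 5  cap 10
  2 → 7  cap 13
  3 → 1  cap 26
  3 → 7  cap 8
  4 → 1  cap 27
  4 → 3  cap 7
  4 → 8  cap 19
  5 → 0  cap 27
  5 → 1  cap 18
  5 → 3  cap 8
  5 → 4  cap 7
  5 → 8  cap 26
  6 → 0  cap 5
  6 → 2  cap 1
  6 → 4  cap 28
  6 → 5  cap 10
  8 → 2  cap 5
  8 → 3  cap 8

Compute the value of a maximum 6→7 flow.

Maximum flow value: 36

augment #1: 6→2→7 bottleneck 1, total now 1
augment #2: 6→0→3→7 bottleneck 5, total now 6
augment #3: 6→4→1→7 bottleneck 20, total now 26
augment #4: 6→4→3→7 bottleneck 3, total now 29
augment #5: 6→4→1→2→7 bottleneck 2, total now 31
augment #6: 6→4→8→2→7 bottleneck 3, total now 34
augment #7: 6→5→8→2→7 bottleneck 2, total now 36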